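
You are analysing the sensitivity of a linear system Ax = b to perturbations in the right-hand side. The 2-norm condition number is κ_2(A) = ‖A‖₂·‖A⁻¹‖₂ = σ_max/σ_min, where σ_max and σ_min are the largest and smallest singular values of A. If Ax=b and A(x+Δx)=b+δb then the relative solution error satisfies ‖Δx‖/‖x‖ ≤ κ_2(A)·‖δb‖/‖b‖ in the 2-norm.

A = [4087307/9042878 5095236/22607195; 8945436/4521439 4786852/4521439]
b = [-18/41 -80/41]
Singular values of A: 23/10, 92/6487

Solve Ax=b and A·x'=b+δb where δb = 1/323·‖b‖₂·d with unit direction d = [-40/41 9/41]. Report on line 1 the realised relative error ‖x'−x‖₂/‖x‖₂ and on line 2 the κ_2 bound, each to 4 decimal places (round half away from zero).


largest singular value 23/10, smallest 92/6487
κ_2(A) = (23/10) / (92/6487) = 162.1750
κ_2(A)·‖δb‖/‖b‖ = 0.5021
solve Ax = b  →  x = [-0.7673 -0.4092]
‖b‖ = 2.0000, ‖x‖ = 0.8696
δb = ε·‖b‖·d = [-0.0060 0.0014]; solving A·Δx = δb gives ‖Δx‖ = 0.4366
relative error = 0.5021
realised/bound = 1 exactly: the bound is attained for this b and d

0.5021
0.5021


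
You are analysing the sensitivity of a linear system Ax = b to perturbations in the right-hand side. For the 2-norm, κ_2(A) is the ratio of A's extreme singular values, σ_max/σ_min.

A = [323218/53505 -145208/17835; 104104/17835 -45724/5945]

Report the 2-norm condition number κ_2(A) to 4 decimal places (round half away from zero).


184.5000

form AᵀA = [240200548/3404025 -106747088/1134675; -106747088/1134675 47445328/378225] with trace 26688340/136161 and determinant 153664/136161
λ_max, λ_min = (26688340/136161 ± √712183799779984/18539817921)/2 = 196, 784/136161
κ_2(A) = √(λ_max/λ_min) = √(196 / (784/136161)) = 184.5000


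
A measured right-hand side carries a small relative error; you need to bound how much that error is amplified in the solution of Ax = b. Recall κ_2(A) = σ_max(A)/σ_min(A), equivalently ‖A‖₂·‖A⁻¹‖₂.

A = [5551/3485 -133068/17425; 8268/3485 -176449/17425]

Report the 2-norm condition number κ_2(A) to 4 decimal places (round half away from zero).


form AᵀA = [3966937/485809 -87901632/2429045; -87901632/2429045 1953653689/12145225] with trace 1221194/7225 and determinant 28561/7225
solving λ² − 1221194/7225·λ + 28561/7225 = 0 gives λ = 169, 169/7225
κ = σ_max/σ_min = 13/(13/85) = 85.0000

85.0000


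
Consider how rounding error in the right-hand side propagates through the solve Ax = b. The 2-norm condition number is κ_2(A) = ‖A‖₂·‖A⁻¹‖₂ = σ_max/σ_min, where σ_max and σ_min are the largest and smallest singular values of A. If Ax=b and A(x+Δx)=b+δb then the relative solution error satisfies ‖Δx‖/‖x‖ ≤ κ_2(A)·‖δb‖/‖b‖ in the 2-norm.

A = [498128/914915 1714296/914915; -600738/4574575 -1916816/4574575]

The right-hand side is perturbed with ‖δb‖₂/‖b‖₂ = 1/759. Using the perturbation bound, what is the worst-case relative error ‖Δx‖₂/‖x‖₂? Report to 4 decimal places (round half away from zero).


AᵀA = [3904921924/12448980625 13384875168/12448980625; 13384875168/12448980625 45892000576/12448980625]; tr = 79675076/19918369, det = 6400/19918369
char-poly roots: 4 and 1600/19918369
so κ_2 = √(4 / (1600/19918369)) = 223.1500
bound on ‖Δx‖/‖x‖: κ·ε = 223.1500·1/759 = 0.2940

0.2940


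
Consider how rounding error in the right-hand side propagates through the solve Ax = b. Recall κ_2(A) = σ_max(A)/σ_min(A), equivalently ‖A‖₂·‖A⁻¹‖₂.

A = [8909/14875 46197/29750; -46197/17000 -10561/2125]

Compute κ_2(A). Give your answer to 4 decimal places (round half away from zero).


28.0000

M = AᵀA = [175445881/22657600 8176869/566440; 8176869/566440 38391949/1416100]. tr(M)=546517/15680, det(M)=12117361/7840000
λ_max, λ_min = (546517/15680 ± √7429020738129/6146560000)/2 = 3481/100, 3481/78400
κ = σ_max/σ_min = (59/10)/(59/280) = 28.0000


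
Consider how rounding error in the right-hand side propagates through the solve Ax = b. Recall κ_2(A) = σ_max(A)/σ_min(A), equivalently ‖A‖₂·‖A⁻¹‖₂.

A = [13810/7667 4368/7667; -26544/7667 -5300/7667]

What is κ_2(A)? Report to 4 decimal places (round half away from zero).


AᵀA = [3097924/203401 695520/203401; 695520/203401 163216/203401]; tr = 1940/121, det = 64/121
λ_max, λ_min = (1940/121 ± √3732624/14641)/2 = 16, 4/121
κ_2(A) = √(λ_max/λ_min) = √(16 / (4/121)) = 22.0000

22.0000


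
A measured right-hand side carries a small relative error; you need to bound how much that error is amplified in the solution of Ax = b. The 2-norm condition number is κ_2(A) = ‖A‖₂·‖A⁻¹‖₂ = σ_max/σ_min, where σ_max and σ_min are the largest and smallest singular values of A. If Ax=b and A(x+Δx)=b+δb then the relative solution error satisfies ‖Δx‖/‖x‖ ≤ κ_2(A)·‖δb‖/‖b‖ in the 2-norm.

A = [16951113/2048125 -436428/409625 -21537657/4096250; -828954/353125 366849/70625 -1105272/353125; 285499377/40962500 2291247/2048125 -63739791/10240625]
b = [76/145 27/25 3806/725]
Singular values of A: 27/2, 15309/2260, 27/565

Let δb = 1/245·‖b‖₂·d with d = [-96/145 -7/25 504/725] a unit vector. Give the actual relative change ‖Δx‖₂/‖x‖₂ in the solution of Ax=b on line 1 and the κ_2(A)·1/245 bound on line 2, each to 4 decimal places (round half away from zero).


σ_max = 27/2, σ_min = 27/565
κ_2(A) = (27/2) / (27/565) = 282.5000
perturbation bound = 282.5000·1/245 = 1.1531
solve Ax = b  →  x = [30.2641 37.9029 39.8583]
2-norm of b is 5.3852; of x, 62.7792
with δb = [-0.0146 -0.0062 0.0153], A·Δx = δb → ‖Δx‖ = 0.4600
relative error = 0.0073
realised/bound (from unrounded values) ≈ 0.0064

0.0073
1.1531


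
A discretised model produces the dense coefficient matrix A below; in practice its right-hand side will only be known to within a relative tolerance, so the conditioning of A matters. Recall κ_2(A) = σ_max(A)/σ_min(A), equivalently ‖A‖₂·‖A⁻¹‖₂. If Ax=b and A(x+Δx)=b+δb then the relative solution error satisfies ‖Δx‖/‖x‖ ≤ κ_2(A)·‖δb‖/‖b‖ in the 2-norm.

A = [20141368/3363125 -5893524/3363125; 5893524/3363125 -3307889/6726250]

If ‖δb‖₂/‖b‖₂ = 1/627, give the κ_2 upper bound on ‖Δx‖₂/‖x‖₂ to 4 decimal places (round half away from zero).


0.5364

form AᵀA = [140930665616/3619395125 -41104383138/3619395125; -41104383138/3619395125 47960521661/14477580500] with trace 4893465473/115820644 and determinant 456976/28955161
char-poly roots: 169/4 and 10816/28955161
κ = σ_max/σ_min = (13/2)/(104/5381) = 336.3125
perturbation bound = 336.3125·1/627 = 0.5364


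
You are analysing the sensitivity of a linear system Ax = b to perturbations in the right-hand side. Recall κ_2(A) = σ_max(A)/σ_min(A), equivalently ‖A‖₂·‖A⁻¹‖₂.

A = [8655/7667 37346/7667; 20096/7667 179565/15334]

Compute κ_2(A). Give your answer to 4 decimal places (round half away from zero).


M = AᵀA = [478758241/58782889 2127498750/58782889; 2127498750/58782889 37822484089/235131556]. tr(M)=23639213/139876, det(M)=28561/139876
λ_max, λ_min = (23639213/139876 ± √558796411265625/19565295376)/2 = 169, 169/139876
κ_2(A) = √(λ_max/λ_min) = √(169 / (169/139876)) = 374.0000

374.0000


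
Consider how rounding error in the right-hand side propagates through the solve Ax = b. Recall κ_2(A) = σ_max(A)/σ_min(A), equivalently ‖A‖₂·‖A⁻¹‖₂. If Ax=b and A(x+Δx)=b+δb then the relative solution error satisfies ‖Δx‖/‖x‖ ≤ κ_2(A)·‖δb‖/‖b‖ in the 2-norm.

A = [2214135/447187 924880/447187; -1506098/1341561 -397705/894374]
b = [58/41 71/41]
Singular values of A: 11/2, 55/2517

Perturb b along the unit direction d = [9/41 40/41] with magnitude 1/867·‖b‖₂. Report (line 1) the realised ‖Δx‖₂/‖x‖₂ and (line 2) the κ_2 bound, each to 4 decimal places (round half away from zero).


largest singular value 11/2, smallest 55/2517
κ_2(A) = (11/2) / (55/2517) = 251.7000
κ_2(A)·‖δb‖/‖b‖ = 0.2903
solve Ax = b  →  x = [-35.0350 84.5566]
2-norm of b is 2.2361; of x, 91.5275
Δx = A⁻¹·δb where δb = 1/867·2.2361·d; ‖Δx‖ = 0.1180
realised ‖Δx‖/‖x‖ = 0.0013
realised/bound (from unrounded values) ≈ 0.0044

0.0013
0.2903


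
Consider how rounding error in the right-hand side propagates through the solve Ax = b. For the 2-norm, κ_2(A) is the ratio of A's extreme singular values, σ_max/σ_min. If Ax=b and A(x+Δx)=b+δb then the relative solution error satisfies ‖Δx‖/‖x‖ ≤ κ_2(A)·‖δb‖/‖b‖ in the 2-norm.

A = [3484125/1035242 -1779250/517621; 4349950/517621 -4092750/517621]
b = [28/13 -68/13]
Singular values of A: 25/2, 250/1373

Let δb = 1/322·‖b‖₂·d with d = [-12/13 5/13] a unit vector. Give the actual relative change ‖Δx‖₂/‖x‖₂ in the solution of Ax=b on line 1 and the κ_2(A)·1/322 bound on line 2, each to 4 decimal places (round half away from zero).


0.0044
0.2132

largest singular value 25/2, smallest 250/1373
κ_2(A) = (25/2) / (250/1373) = 68.6500
perturbation bound = 68.6500·1/322 = 0.2132
solve Ax = b  →  x = [-15.3821 -15.6872]
‖b‖₂ = 5.6569 and ‖x‖₂ = 21.9703
Δx = A⁻¹·δb where δb = 1/322·5.6569·d; ‖Δx‖ = 0.0965
relative error = 0.0044
tightness: 0.0044 against a bound of 0.2132 (unrounded ratio ≈ 0.0206)


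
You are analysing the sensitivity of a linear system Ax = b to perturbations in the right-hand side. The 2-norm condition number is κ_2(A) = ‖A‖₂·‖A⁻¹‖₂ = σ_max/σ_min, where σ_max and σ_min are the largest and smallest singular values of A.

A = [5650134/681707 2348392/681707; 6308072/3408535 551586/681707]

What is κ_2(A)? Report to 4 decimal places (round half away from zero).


M = AᵀA = [38342201428/531648325 3195126144/106329665; 3195126144/106329665 266288020/21265933]. tr(M)=3461492456/40896025, det(M)=4477456/40896025
λ_max, λ_min = (3461492456/40896025 ± √11981197582334862336/1672484860800625)/2 = 2116/25, 2116/1635841
κ = σ_max/σ_min = (46/5)/(46/1279) = 255.8000

255.8000


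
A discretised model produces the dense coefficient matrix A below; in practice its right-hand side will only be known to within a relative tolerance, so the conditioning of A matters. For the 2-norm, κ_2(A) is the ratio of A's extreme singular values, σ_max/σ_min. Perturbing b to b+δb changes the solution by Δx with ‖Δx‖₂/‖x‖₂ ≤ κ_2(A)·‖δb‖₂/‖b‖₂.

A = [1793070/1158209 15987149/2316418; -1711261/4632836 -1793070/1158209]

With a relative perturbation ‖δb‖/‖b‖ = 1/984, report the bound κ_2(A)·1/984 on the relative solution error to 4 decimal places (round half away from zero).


0.3501

form AᵀA = [32343851641/12768096016 17965664865/1596012002; 17965664865/1596012002 159696212521/3192024004] with trace 399243725/7595536 and determinant 707281/30382144
eigenvalues of AᵀA: λ = (tr ± √(tr²−4·det))/2 = 841/16, 841/1898884
so κ_2 = √((841/16) / (841/1898884)) = 344.5000
κ_2(A)·‖δb‖/‖b‖ = 0.3501


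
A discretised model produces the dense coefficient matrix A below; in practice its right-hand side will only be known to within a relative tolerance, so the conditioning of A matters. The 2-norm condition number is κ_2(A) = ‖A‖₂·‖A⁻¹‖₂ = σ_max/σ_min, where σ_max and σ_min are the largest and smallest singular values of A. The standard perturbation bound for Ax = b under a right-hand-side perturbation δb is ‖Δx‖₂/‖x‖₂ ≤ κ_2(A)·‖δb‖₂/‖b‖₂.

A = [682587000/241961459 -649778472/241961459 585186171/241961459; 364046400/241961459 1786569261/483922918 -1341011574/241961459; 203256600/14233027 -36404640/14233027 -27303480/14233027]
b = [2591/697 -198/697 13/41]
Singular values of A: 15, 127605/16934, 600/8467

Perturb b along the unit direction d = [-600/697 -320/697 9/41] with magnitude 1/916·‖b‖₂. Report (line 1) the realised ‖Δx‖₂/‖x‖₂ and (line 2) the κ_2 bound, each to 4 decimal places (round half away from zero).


0.0014
0.2311

from the listed singular values, σ₁ = 15, σ_n = 600/8467
κ_2(A) = 15 / (600/8467) = 211.6750
perturbation bound = 211.6750·1/916 = 0.2311
solve Ax = b  →  x = [-9.2280 -33.2129 -24.5779]
‖b‖ = 3.7417, ‖x‖ = 42.3359
re-solving with b+δb shifts x by Δx of norm 0.0576
relative error = 0.0014
so the bound overstates the realised error by a factor of ≈ 169.7211 (computed from the unrounded values)


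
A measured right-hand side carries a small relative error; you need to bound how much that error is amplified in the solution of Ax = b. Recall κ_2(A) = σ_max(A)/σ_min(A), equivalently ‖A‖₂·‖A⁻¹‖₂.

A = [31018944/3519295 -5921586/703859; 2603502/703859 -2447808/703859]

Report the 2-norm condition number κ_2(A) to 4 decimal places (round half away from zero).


M = AᵀA = [6696038186244/73286611225 -1275418400256/14657322245; -1275418400256/14657322245 242940501540/2931464449]. tr(M)=15183770184/87142225, det(M)=18974736/87142225
solving λ² − 15183770184/87142225·λ + 18974736/87142225 = 0 gives λ = 4356/25, 4356/3485689
so κ_2 = √((4356/25) / (4356/3485689)) = 373.4000

373.4000


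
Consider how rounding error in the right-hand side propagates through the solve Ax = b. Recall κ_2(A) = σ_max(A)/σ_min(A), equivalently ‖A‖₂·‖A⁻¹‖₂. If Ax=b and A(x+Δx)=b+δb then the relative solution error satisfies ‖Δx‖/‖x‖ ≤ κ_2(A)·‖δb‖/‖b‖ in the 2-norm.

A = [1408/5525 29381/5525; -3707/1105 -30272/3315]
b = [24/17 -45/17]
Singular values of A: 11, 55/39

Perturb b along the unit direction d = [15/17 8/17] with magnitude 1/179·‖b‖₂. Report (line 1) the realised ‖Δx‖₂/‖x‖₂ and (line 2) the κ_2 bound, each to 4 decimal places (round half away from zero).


largest singular value 11, smallest 55/39
condition number: 11 ÷ (55/39) = 7.8000
κ_2(A)·‖δb‖/‖b‖ = 0.0436
solve Ax = b  →  x = [0.0764 0.2618]
‖b‖₂ = 3.0000 and ‖x‖₂ = 0.2727
Δx = A⁻¹·δb where δb = 1/179·3.0000·d; ‖Δx‖ = 0.0119
relative error = 0.0436
so the bound is sharp here: realised error equals the bound

0.0436
0.0436


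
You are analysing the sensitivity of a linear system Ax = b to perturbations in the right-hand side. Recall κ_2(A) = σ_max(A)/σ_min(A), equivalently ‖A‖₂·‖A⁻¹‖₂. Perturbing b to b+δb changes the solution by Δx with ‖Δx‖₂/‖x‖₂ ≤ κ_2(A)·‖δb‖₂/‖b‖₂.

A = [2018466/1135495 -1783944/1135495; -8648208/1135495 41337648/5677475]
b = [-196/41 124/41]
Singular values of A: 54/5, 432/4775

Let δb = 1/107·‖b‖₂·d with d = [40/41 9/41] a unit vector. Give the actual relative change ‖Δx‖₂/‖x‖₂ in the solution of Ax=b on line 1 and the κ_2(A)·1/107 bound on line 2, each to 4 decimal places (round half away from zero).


largest singular value 54/5, smallest 432/4775
κ = σ_max/σ_min = (54/5)/(432/4775) = 119.3750
worst-case relative error ≤ 119.3750 × 1/107 = 1.1157
solve Ax = b  →  x = [-30.7599 -31.7609]
‖b‖ = 5.6569, ‖x‖ = 44.2145
δb = ε·‖b‖·d = [0.0516 0.0116]; solving A·Δx = δb gives ‖Δx‖ = 0.5844
relative error = 0.0132
realised/bound (from unrounded values) ≈ 0.0118

0.0132
1.1157


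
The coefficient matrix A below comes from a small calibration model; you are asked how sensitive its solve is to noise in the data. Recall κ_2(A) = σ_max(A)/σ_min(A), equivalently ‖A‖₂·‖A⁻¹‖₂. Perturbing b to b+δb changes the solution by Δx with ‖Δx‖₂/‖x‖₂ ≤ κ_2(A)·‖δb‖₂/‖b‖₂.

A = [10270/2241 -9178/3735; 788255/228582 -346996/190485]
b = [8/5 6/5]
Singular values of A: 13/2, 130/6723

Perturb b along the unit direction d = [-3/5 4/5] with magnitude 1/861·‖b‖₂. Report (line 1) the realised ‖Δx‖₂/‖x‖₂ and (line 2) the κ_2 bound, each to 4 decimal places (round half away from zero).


0.3904
0.3904

σ_max = 13/2, σ_min = 130/6723
condition number: (13/2) ÷ (130/6723) = 336.1500
bound on ‖Δx‖/‖x‖: κ·ε = 336.1500·1/861 = 0.3904
solve Ax = b  →  x = [0.2715 -0.1448]
‖b‖₂ = 2.0000 and ‖x‖₂ = 0.3077
Δx = A⁻¹·δb where δb = 1/861·2.0000·d; ‖Δx‖ = 0.1201
relative error = 0.3904
so the bound is sharp here: realised error equals the bound


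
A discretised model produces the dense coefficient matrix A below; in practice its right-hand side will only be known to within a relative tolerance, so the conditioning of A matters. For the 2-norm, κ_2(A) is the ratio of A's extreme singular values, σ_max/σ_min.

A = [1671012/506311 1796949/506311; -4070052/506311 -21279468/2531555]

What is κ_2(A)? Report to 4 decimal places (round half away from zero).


form AᵀA = [114542037792/1516868809 601314544404/7584344045; 601314544404/7584344045 3157049710521/37921720225] with trace 7158859281/45091225 and determinant 28005264/45091225
eigenvalues of AᵀA: λ = (tr ± √(tr²−4·det))/2 = 3969/25, 7056/1803649
σ_max=√(3969/25)=(63/5), σ_min=√(7056/1803649)=(84/1343) → κ = 201.4500

201.4500


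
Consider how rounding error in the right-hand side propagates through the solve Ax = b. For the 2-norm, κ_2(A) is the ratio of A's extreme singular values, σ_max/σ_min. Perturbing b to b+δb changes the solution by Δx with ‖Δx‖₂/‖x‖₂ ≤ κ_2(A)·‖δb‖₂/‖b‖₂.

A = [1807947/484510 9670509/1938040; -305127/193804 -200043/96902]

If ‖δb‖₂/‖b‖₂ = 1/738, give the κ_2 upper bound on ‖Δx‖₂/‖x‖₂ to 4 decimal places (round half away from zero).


0.4040

AᵀA = [91137583269/5556211600 121512980817/5556211600; 121512980817/5556211600 648080621649/22224846400]; tr = 40505238189/888993856, det = 332150625/14223901696
char-poly roots: 729/16 and 455625/888993856
σ_max=√(729/16)=(27/4), σ_min=√(455625/888993856)=(675/29816) → κ = 298.1600
κ_2(A)·‖δb‖/‖b‖ = 0.4040


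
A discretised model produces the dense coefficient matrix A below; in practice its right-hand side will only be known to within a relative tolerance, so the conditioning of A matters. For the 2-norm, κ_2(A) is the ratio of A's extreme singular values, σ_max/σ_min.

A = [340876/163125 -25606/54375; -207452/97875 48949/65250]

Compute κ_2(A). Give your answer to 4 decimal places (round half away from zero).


16.8750

AᵀA = [2522801824/284765625 -244338094/94921875; -244338094/94921875 99291481/126562500]; tr = 17575729/1822500, det = 3694084/11390625
λ_max, λ_min = (17575729/1822500 ± √304597470303841/3321506250000)/2 = 961/100, 15376/455625
so κ_2 = √((961/100) / (15376/455625)) = 16.8750


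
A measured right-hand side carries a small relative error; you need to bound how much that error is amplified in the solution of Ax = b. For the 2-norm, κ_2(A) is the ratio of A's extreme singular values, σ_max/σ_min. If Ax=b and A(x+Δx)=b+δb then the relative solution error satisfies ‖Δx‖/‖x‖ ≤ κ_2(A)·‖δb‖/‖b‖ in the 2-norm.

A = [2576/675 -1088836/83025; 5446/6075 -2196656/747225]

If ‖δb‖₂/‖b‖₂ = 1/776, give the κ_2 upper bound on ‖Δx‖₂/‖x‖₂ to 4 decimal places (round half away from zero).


form AᵀA = [567156772/36905625 -5833052512/110716875; -5833052512/110716875 59997601552/332150625] with trace 104163220/531441 and determinant 153664/531441
char-poly roots: 196 and 784/531441
so κ_2 = √(196 / (784/531441)) = 364.5000
perturbation bound = 364.5000·1/776 = 0.4697

0.4697


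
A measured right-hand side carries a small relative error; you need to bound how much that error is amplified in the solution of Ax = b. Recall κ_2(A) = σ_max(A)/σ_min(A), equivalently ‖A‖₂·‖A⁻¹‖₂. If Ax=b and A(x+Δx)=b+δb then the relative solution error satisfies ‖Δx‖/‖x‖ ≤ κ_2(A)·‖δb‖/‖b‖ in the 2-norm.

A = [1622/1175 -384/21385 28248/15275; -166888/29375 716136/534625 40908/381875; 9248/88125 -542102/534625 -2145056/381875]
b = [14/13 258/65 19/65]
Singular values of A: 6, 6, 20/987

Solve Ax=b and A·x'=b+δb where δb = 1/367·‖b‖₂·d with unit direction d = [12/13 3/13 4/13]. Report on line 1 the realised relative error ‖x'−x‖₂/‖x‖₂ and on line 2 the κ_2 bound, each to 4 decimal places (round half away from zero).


0.0056
0.8068

σ_max = 6, σ_min = 20/987
κ_2(A) = 6 / (20/987) = 296.1000
perturbation bound = 296.1000·1/367 = 0.8068
solve Ax = b  →  x = [-22.6928 -94.6120 16.6029]
2-norm of b is 4.1231; of x, 98.7018
δb = ε·‖b‖·d = [0.0104 0.0026 0.0035]; solving A·Δx = δb gives ‖Δx‖ = 0.5544
dividing the unrounded norms, ‖Δx‖/‖x‖ = 0.0056
so the bound overstates the realised error by a factor of ≈ 143.6323 (computed from the unrounded values)


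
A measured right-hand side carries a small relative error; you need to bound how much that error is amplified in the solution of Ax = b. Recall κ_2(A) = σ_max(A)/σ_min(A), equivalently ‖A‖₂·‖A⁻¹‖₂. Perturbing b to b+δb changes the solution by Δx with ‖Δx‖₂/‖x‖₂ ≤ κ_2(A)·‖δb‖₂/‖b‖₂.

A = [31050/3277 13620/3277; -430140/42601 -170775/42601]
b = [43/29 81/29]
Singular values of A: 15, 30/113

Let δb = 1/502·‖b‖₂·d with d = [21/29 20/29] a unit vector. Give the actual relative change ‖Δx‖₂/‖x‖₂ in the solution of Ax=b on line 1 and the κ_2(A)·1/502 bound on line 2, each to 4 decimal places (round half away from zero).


0.0021
0.1125

from the listed singular values, σ₁ = 15, σ_n = 30/113
κ = σ_max/σ_min = 15/(30/113) = 56.5000
κ_2(A)·‖δb‖/‖b‖ = 0.1125
solve Ax = b  →  x = [-4.4077 10.4051]
‖b‖ = 3.1623, ‖x‖ = 11.3002
with δb = [0.0046 0.0043], A·Δx = δb → ‖Δx‖ = 0.0237
relative error = 0.0021
realised/bound (from unrounded values) ≈ 0.0187


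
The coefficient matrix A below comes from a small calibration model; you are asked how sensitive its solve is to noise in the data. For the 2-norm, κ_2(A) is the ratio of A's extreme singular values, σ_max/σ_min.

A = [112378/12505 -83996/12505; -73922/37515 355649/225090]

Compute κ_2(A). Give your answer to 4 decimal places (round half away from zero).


137.2500

AᵀA = [14172968/167445 -31886533/502335; -31886533/502335 287021117/6028020]; tr = 159449593/1205604, det = 279841/301401
λ_max, λ_min = (159449593/1205604 ± √25418774669002225/1453481004816)/2 = 529/4, 2116/301401
so κ_2 = √((529/4) / (2116/301401)) = 137.2500


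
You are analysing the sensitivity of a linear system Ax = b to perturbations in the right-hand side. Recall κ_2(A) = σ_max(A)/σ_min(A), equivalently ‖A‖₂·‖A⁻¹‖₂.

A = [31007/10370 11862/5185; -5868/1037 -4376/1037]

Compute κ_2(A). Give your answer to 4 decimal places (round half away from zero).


195.2000

AᵀA = [15241441/372100 2857653/93025; 2857653/93025 2143396/93025]; tr = 952601/14884, det = 400/3721
eigenvalues of AᵀA: λ = (tr ± √(tr²−4·det))/2 = 64, 25/14884
κ_2(A) = √(λ_max/λ_min) = √(64 / (25/14884)) = 195.2000


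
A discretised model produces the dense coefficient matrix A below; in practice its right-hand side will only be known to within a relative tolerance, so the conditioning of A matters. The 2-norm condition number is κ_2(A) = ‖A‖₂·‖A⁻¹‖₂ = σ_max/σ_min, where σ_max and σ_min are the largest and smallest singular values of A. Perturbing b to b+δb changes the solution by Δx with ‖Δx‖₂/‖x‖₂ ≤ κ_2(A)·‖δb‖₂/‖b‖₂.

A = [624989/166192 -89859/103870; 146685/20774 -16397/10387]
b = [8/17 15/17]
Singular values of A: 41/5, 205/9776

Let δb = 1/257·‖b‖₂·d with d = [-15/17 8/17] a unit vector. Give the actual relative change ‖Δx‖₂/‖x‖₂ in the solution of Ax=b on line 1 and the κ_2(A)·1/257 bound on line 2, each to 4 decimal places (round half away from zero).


1.5216
1.5216

largest singular value 41/5, smallest 205/9776
κ_2(A) = (41/5) / (205/9776) = 391.0400
perturbation bound = 391.0400·1/257 = 1.5216
solve Ax = b  →  x = [0.1190 -0.0268]
2-norm of b is 1.0000; of x, 0.1220
δb = ε·‖b‖·d = [-0.0034 0.0018]; solving A·Δx = δb gives ‖Δx‖ = 0.1856
realised ‖Δx‖/‖x‖ = 1.5216
tightness: 1.5216 against a bound of 1.5216; the bound is attained (ratio 1)


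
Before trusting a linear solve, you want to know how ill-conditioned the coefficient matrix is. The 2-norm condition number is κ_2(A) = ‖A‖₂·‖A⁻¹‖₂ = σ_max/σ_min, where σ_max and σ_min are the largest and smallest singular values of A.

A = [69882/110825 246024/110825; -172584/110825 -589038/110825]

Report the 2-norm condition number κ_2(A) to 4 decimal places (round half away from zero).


M = AᵀA = [41028084/14535125 140652288/14535125; 140652288/14535125 482240916/14535125]. tr(M)=4186152/116281, det(M)=1296/116281
solving λ² − 4186152/116281·λ + 1296/116281 = 0 gives λ = 36, 36/116281
σ_max=√36=6, σ_min=√(36/116281)=(6/341) → κ = 341.0000

341.0000


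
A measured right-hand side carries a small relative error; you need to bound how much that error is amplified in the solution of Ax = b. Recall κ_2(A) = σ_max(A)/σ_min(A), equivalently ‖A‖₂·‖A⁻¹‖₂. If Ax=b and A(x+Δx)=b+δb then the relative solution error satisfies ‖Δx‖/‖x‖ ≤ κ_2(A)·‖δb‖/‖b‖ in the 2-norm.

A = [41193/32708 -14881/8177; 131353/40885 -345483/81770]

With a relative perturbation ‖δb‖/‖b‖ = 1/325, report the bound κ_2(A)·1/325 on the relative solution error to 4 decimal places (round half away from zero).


M = AᵀA = [1884493201/158256400 -627723567/39564100; -627723567/39564100 837295381/39564100]. tr(M)=209346989/6330256, det(M)=6996025/25321024
char-poly roots: 529/16 and 13225/1582564
σ_max=√(529/16)=(23/4), σ_min=√(13225/1582564)=(115/1258) → κ = 62.9000
worst-case relative error ≤ 62.9000 × 1/325 = 0.1935

0.1935


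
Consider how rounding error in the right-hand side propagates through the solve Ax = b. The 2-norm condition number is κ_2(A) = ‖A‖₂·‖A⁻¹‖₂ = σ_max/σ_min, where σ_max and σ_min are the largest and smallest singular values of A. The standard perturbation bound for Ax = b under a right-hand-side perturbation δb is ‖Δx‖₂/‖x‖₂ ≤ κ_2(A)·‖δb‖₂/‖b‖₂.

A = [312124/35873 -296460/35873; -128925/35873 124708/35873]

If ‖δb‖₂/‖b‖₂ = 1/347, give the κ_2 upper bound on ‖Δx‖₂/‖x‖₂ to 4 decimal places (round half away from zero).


form AᵀA = [114043047001/1286872129 -108610259940/1286872129; -108610259940/1286872129 103440616864/1286872129] with trace 258601265/1530169 and determinant 456976/1530169
char-poly roots: 169 and 2704/1530169
so κ_2 = √(169 / (2704/1530169)) = 309.2500
bound on ‖Δx‖/‖x‖: κ·ε = 309.2500·1/347 = 0.8912

0.8912


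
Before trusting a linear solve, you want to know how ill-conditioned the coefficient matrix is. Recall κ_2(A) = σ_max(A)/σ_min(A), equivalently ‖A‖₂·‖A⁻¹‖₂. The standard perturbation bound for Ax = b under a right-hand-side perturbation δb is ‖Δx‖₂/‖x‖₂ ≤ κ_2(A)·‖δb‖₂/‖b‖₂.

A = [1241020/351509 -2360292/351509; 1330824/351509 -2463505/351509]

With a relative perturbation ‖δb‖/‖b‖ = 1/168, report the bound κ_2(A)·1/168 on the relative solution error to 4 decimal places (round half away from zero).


M = AᵀA = [3937245136/146918641 -7381285560/146918641; -7381285560/146918641 13840469929/146918641]. tr(M)=61514585/508369, det(M)=234256/508369
solving λ² − 61514585/508369·λ + 234256/508369 = 0 gives λ = 121, 1936/508369
κ = σ_max/σ_min = 11/(44/713) = 178.2500
bound on ‖Δx‖/‖x‖: κ·ε = 178.2500·1/168 = 1.0610

1.0610


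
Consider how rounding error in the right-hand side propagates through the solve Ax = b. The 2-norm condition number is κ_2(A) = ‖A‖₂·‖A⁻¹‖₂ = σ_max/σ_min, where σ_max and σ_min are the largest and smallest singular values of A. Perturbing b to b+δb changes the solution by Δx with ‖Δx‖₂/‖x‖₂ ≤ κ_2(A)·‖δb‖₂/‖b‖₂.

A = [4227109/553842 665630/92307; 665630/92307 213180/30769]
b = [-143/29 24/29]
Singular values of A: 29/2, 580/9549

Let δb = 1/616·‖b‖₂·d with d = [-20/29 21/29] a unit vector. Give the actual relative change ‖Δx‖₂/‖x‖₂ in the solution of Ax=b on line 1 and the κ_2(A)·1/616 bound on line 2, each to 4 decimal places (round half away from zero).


from the listed singular values, σ₁ = 29/2, σ_n = 580/9549
κ_2(A) = (29/2) / (580/9549) = 238.7250
perturbation bound = 238.7250·1/616 = 0.3875
solve Ax = b  →  x = [-45.5672 47.5455]
‖b‖₂ = 5.0000 and ‖x‖₂ = 65.8555
Δx = A⁻¹·δb where δb = 1/616·5.0000·d; ‖Δx‖ = 0.1336
relative error = 0.0020
tightness: 0.0020 against a bound of 0.3875 (unrounded ratio ≈ 0.0052)

0.0020
0.3875


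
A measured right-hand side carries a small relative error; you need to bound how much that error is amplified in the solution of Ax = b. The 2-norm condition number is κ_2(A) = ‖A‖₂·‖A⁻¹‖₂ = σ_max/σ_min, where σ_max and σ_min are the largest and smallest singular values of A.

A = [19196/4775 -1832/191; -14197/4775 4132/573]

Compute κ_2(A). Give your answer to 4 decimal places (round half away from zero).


358.1250

form AᵀA = [22801649/912025 -32832644/547215; -32832644/547215 47279440/328329] with trace 1387200841/8208225 and determinant 1827904/8208225
solving λ² − 1387200841/8208225·λ + 1827904/8208225 = 0 gives λ = 169, 10816/8208225
κ = σ_max/σ_min = 13/(104/2865) = 358.1250


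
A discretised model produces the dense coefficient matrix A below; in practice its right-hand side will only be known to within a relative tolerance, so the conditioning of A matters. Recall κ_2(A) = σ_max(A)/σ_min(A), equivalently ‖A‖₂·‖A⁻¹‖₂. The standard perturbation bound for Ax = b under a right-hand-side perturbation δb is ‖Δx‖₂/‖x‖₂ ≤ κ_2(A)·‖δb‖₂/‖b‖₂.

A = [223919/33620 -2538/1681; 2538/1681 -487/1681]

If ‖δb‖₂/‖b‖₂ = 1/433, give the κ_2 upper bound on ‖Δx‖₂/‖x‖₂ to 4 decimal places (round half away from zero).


0.3233

M = AᵀA = [31360081/672400 -176391/16810; -176391/16810 3973/1681]. tr(M)=19601/400, det(M)=49/400
eigenvalues of AᵀA: λ = (tr ± √(tr²−4·det))/2 = 49, 1/400
so κ_2 = √(49 / (1/400)) = 140.0000
perturbation bound = 140.0000·1/433 = 0.3233


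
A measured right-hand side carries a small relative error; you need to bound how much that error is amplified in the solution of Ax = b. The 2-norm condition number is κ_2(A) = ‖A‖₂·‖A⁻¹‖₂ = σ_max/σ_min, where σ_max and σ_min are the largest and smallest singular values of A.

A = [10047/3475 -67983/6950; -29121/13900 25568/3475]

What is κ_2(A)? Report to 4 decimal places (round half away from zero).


AᵀA = [492621597/38642000 -211061613/4830250; -211061613/4830250 1447315757/9660500]; tr = 50255077/309136, det = 751689/1236544
char-poly roots: 2601/16 and 289/77284
κ_2(A) = √(λ_max/λ_min) = √((2601/16) / (289/77284)) = 208.5000

208.5000


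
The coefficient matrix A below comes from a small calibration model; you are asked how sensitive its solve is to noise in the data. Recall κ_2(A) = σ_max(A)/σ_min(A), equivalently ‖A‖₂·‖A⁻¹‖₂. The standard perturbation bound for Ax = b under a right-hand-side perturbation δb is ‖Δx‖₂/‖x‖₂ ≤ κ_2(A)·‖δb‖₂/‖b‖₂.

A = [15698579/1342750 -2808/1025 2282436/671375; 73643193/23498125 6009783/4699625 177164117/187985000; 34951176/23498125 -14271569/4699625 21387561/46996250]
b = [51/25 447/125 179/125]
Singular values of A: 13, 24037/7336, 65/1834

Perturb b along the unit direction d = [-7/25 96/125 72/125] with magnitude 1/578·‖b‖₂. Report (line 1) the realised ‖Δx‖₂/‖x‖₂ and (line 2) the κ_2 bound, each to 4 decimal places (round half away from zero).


largest singular value 13, smallest 65/1834
κ_2(A) = 13 / (65/1834) = 366.8000
κ_2(A)·‖δb‖/‖b‖ = 0.6346
solve Ax = b  →  x = [-23.4205 0.2471 81.3421]
2-norm of b is 4.3589; of x, 84.6470
with δb = [-0.0021 0.0058 0.0043], A·Δx = δb → ‖Δx‖ = 0.2128
dividing the unrounded norms, ‖Δx‖/‖x‖ = 0.0025
so the bound overstates the realised error by a factor of ≈ 252.4517 (computed from the unrounded values)

0.0025
0.6346


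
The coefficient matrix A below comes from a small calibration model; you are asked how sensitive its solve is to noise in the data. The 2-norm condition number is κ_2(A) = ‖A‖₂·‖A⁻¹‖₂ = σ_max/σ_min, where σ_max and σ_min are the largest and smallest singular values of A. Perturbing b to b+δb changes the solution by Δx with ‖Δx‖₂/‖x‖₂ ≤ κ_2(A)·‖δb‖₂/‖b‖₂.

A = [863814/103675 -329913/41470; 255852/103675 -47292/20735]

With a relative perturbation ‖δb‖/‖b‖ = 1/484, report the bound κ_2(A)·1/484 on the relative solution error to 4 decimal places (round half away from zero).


AᵀA = [1298615796/17197609 -1236731895/17197609; -1236731895/17197609 4711548825/68790436]; tr = 11778849/81796, det = 8100/20449
solving λ² − 11778849/81796·λ + 8100/20449 = 0 gives λ = 144, 225/81796
κ_2(A) = √(λ_max/λ_min) = √(144 / (225/81796)) = 228.8000
κ_2(A)·‖δb‖/‖b‖ = 0.4727

0.4727


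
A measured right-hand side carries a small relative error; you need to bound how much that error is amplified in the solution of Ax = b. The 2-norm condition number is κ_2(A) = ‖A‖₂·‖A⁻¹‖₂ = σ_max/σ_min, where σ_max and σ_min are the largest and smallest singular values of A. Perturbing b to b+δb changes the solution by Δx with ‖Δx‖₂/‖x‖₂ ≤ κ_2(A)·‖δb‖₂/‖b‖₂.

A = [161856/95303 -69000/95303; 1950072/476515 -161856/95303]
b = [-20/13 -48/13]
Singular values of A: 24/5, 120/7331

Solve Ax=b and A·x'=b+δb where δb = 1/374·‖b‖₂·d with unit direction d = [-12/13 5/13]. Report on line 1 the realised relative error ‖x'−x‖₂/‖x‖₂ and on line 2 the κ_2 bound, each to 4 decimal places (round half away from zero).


0.7841
0.7841

σ_max = 24/5, σ_min = 120/7331
κ = σ_max/σ_min = (24/5)/(120/7331) = 293.2400
κ_2(A)·‖δb‖/‖b‖ = 0.7841
solve Ax = b  →  x = [-0.7692 0.3205]
2-norm of b is 4.0000; of x, 0.8333
Δx = A⁻¹·δb where δb = 1/374·4.0000·d; ‖Δx‖ = 0.6534
realised ‖Δx‖/‖x‖ = 0.7841
tightness: 0.7841 against a bound of 0.7841; the bound is attained (ratio 1)


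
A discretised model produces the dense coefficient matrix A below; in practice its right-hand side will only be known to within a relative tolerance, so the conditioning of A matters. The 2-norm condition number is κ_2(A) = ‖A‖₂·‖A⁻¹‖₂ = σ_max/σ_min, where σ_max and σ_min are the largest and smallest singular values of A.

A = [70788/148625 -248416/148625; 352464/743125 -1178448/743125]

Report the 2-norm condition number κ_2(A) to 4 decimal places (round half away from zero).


153.7500

form AᵀA = [296675856/656640625 -1016625792/656640625; -1016625792/656640625 3485734144/656640625] with trace 6051856/1050625 and determinant 36864/26265625
char-poly roots: 144/25 and 256/1050625
κ = σ_max/σ_min = (12/5)/(16/1025) = 153.7500


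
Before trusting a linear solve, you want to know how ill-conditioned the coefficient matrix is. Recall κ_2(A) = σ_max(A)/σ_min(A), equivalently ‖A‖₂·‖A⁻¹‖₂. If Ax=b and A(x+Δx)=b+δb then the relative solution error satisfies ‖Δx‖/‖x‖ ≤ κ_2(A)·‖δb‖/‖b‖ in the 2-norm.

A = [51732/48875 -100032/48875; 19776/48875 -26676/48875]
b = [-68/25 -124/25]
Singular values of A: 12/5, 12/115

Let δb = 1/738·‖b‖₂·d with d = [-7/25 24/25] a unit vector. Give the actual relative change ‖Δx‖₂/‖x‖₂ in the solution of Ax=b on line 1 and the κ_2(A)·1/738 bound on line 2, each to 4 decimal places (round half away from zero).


largest singular value 12/5, smallest 12/115
κ_2(A) = (12/5) / (12/115) = 23.0000
κ_2(A)·‖δb‖/‖b‖ = 0.0312
solve Ax = b  →  x = [-34.6078 -16.5686]
2-norm of b is 5.6569; of x, 38.3695
Δx = A⁻¹·δb where δb = 1/738·5.6569·d; ‖Δx‖ = 0.0735
realised ‖Δx‖/‖x‖ = 0.0019
so the bound overstates the realised error by a factor of ≈ 16.2788 (computed from the unrounded values)

0.0019
0.0312


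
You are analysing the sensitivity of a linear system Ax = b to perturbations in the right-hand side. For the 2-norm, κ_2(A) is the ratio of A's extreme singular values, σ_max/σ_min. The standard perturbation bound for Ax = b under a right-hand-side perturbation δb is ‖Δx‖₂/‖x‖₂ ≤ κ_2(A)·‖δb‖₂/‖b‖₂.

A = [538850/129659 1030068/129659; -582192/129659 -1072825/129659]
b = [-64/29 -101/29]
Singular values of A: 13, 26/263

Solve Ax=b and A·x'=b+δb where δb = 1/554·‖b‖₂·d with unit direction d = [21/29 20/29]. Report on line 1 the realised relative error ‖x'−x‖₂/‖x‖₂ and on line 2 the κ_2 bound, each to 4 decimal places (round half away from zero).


0.0019
0.2374

largest singular value 13, smallest 26/263
κ = σ_max/σ_min = 13/(26/263) = 131.5000
bound on ‖Δx‖/‖x‖: κ·ε = 131.5000·1/554 = 0.2374
solve Ax = b  →  x = [35.7376 -18.9729]
2-norm of b is 4.1231; of x, 40.4616
Δx = A⁻¹·δb where δb = 1/554·4.1231·d; ‖Δx‖ = 0.0753
relative error = 0.0019
realised/bound (from unrounded values) ≈ 0.0078


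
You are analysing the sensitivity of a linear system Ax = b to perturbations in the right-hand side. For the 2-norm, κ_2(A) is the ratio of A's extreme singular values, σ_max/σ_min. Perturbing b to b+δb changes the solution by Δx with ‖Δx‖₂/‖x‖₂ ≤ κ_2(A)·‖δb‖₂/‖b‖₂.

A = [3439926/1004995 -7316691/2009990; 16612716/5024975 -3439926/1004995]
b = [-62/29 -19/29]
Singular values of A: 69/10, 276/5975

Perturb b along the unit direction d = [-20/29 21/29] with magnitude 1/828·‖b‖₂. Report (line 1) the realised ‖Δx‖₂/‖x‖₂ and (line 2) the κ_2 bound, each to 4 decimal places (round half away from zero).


0.0027
0.1804

from the listed singular values, σ₁ = 69/10, σ_n = 276/5975
condition number: (69/10) ÷ (276/5975) = 149.3750
bound on ‖Δx‖/‖x‖: κ·ε = 149.3750·1/828 = 0.1804
solve Ax = b  →  x = [15.4766 15.1399]
‖b‖ = 2.2361, ‖x‖ = 21.6505
δb = ε·‖b‖·d = [-0.0019 0.0020]; solving A·Δx = δb gives ‖Δx‖ = 0.0585
realised ‖Δx‖/‖x‖ = 0.0027
tightness: 0.0027 against a bound of 0.1804 (unrounded ratio ≈ 0.0150)


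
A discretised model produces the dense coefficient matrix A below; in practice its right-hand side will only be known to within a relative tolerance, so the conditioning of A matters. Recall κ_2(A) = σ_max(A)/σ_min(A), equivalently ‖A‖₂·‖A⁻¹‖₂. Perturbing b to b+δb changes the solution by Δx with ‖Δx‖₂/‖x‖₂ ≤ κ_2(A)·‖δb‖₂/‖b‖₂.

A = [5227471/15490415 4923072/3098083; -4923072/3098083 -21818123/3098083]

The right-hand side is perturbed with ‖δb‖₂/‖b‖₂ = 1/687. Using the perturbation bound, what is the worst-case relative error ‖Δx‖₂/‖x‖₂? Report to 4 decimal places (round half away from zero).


M = AᵀA = [376705770961/142744174225 334798434432/28548834845; 334798434432/28548834845 297600909673/5709766969]. tr(M)=4650046706/84916225, det(M)=1874161/84916225
eigenvalues of AᵀA: λ = (tr ± √(tr²−4·det))/2 = 1369/25, 1369/3396649
κ_2(A) = √(λ_max/λ_min) = √((1369/25) / (1369/3396649)) = 368.6000
perturbation bound = 368.6000·1/687 = 0.5365

0.5365


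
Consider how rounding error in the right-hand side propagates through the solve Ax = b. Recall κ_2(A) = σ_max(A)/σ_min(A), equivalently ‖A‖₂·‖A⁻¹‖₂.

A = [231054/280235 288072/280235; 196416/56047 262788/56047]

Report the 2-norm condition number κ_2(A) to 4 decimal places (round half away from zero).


form AᵀA = [605512836/46717225 807230448/46717225; 807230448/46717225 1076397264/46717225] with trace 67276404/1868689 and determinant 129600/1868689
λ_max, λ_min = (67276404/1868689 ± √4525145806793616/3491998578721)/2 = 36, 3600/1868689
κ_2(A) = √(λ_max/λ_min) = √(36 / (3600/1868689)) = 136.7000

136.7000
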